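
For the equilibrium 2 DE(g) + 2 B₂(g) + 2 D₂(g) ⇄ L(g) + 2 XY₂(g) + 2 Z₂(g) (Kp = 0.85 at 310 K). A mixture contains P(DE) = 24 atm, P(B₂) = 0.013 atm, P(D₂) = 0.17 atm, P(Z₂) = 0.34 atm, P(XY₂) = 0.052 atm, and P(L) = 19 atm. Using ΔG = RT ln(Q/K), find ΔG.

ΔG = 2.34 kJ/mol

Qp = P(L)·P(XY₂)²·P(Z₂)² / (P(DE)²·P(B₂)²·P(D₂)²) = (19)·(0.052)²·(0.34)² / ((24)²·(0.013)²·(0.17)²) = 2.11
ΔG = RT ln(Qp/Kp) = (8.314 J mol⁻¹ K⁻¹)(310 K) × ln(2.11/0.85)
   = (2.577 kJ/mol)(0.9092) = 2.34 kJ/mol
ΔG > 0, so the forward reaction is non-spontaneous (proceeds in reverse).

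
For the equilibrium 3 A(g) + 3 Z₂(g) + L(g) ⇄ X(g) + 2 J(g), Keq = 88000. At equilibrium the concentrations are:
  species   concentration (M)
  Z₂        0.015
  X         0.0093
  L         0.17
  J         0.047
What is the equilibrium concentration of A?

At equilibrium, Keq = [X]·[J]² / ([A]³·[Z₂]³·[L]) = 88000.
(0.0093)·(0.047)² / (([A])³·(0.015)³·(0.17)) = 88000
[A]³ = 4.07e-4 ⇒ [A] = 0.074 M

[A] = 0.074 M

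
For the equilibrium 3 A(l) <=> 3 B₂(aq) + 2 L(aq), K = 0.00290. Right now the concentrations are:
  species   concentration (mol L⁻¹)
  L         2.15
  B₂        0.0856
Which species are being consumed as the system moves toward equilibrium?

(A is a pure liquid — omitted from Q.)
Q = [B₂]³·[L]² = (0.0856)³·(2.15)² = 0.00290
Q = 0.00290 = K; the system is at equilibrium.

none (at equilibrium)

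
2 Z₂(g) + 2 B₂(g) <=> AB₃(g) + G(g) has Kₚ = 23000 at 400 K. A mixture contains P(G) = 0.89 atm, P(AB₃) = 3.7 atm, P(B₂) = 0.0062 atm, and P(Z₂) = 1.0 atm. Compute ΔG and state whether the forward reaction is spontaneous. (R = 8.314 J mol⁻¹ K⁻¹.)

Qₚ = P(AB₃)·P(G) / (P(Z₂)²·P(B₂)²) = (3.7)·(0.89) / ((1.0)²·(0.0062)²) = 85700
ΔG = RT ln(Qₚ/Kₚ) = (8.314 J mol⁻¹ K⁻¹)(400 K) × ln(85700/23000)
   = (3.326 kJ/mol)(1.315) = 4.37 kJ/mol
ΔG > 0, so the forward reaction is non-spontaneous (proceeds in reverse).

ΔG = 4.37 kJ/mol; the forward reaction is non-spontaneous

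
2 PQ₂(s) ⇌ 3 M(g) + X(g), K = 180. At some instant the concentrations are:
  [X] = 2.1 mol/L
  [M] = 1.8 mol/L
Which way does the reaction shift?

(PQ₂ is a pure solid — omitted from Q.)
Q = [M]³·[X] = (1.8)³·(2.1) = 12
Q = 12 < K = 180, so the forward reaction proceeds.

in the forward direction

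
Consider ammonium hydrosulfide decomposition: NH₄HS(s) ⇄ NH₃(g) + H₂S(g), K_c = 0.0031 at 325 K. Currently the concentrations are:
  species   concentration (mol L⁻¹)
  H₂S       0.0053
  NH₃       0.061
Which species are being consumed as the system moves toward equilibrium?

(NH₄HS is a pure solid — omitted from Q_c.)
Q_c = [NH₃]·[H₂S] = (0.061)·(0.0053) = 3.2×10⁻⁴
Q_c = 3.2×10⁻⁴ < K_c = 0.0031: net forward reaction.

NH₄HS (reactants)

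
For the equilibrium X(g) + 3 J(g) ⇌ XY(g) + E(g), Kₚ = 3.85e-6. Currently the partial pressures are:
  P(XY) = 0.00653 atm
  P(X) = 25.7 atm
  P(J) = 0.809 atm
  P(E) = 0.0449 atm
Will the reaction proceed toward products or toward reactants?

Qₚ = P(XY)·P(E) / (P(X)·P(J)³) = (0.00653)·(0.0449) / ((25.7)·(0.809)³) = 2.15e-5
Qₚ = 2.15e-5 > Kₚ = 3.85e-6, so the reverse reaction proceeds.

reverse (toward reactants)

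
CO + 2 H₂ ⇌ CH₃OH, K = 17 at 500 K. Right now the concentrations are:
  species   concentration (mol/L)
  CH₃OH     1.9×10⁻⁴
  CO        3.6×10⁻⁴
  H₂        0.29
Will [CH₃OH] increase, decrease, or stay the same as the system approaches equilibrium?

Q = [CH₃OH] / ([CO]·[H₂]²) = (1.9×10⁻⁴) / ((3.6×10⁻⁴)·(0.29)²) = 6.3
Q = 6.3 < K = 17: net forward reaction.
CH₃OH is a product, so it increases.

increase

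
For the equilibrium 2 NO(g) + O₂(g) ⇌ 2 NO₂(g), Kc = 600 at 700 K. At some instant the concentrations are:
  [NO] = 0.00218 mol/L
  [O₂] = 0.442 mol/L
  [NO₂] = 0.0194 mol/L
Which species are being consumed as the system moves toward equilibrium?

NO, O₂ (reactants)

Qc = [NO₂]² / ([NO]²·[O₂]) = (0.0194)² / ((0.00218)²·(0.442)) = 179
Qc = 179 < Kc = 600: net forward reaction.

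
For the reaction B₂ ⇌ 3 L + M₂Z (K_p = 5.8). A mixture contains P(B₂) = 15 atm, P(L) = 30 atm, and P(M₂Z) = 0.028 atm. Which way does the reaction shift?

in the reverse direction

Q_p = P(L)³·P(M₂Z) / P(B₂) = (30)³·(0.028) / (15) = 50
Q_p = 50 > K_p = 5.8, so the reverse reaction proceeds.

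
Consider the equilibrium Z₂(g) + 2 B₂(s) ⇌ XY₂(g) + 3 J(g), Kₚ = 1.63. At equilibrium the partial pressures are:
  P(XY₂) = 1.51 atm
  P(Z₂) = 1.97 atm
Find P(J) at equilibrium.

(B₂ is a pure solid — omitted from Kₚ.)
At equilibrium, Kₚ = P(XY₂)·P(J)³ / P(Z₂) = 1.63.
(1.51)·(P(J))³ / (1.97) = 1.63
P(J)³ = 2.13 ⇒ P(J) = 1.29 atm

P(J) = 1.29 atm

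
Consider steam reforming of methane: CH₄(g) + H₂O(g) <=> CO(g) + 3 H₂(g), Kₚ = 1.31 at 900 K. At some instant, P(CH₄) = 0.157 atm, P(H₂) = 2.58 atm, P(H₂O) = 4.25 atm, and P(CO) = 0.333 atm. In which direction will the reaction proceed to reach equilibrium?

in the reverse direction

Qₚ = P(CO)·P(H₂)³ / (P(CH₄)·P(H₂O)) = (0.333)·(2.58)³ / ((0.157)·(4.25)) = 8.57
Qₚ = 8.57 > Kₚ = 1.31, so the reverse reaction proceeds.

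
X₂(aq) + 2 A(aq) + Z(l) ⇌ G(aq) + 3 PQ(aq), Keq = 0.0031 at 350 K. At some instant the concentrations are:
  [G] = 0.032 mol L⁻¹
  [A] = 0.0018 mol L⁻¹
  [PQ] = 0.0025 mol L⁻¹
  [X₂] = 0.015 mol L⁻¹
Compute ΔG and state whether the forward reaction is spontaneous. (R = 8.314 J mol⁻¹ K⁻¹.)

(Z is a pure liquid — omitted from Q.)
Q = [G]·[PQ]³ / ([X₂]·[A]²) = (0.032)·(0.0025)³ / ((0.015)·(0.0018)²) = 0.0103
ΔG = RT ln(Q/Keq) = (8.314 J mol⁻¹ K⁻¹)(350 K) × ln(0.0103/0.0031)
   = (2.910 kJ/mol)(1.201) = 3.49 kJ/mol
ΔG > 0, so the forward reaction is non-spontaneous (proceeds in reverse).

ΔG = 3.49 kJ/mol; the forward reaction is non-spontaneous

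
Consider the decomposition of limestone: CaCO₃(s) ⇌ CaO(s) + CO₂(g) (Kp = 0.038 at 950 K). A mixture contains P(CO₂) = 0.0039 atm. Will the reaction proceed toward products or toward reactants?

forward (toward products)

(CaCO₃, CaO are pure solids — omitted from Qp.)
Qp = P(CO₂) = 0.0039
Qp = 0.0039 < Kp = 0.038, so the forward reaction proceeds.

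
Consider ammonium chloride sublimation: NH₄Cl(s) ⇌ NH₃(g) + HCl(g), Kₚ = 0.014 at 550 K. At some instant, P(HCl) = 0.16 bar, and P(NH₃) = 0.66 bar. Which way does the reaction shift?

in the reverse direction

(NH₄Cl is a pure solid — omitted from Qₚ.)
Qₚ = P(NH₃)·P(HCl) = (0.66)·(0.16) = 0.11
Qₚ = 0.11 > Kₚ = 0.014, so the reverse reaction proceeds.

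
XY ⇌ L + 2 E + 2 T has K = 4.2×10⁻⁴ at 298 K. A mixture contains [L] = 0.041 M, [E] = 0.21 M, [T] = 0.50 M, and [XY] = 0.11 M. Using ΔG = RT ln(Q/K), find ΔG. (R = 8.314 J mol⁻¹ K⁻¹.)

Q = [L]·[E]²·[T]² / [XY] = (0.041)·(0.21)²·(0.50)² / (0.11) = 0.00411
ΔG = RT ln(Q/K) = (8.314 J mol⁻¹ K⁻¹)(298 K) × ln(0.00411/4.2×10⁻⁴)
   = (2.478 kJ/mol)(2.281) = 5.65 kJ/mol
ΔG > 0, so the forward reaction is non-spontaneous (proceeds in reverse).

ΔG = 5.65 kJ/mol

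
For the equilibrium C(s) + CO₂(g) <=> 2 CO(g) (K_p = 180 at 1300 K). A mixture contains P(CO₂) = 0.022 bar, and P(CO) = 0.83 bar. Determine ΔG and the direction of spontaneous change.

(C is a pure solid — omitted from Q_p.)
Q_p = P(CO)² / P(CO₂) = (0.83)² / (0.022) = 31.3
ΔG = RT ln(Q_p/K_p) = (8.314 J mol⁻¹ K⁻¹)(1300 K) × ln(31.3/180)
   = (10.81 kJ/mol)(-1.749) = -18.9 kJ/mol
ΔG < 0, so the forward reaction is spontaneous (proceeds forward).

ΔG = -18.9 kJ/mol; the forward reaction is spontaneous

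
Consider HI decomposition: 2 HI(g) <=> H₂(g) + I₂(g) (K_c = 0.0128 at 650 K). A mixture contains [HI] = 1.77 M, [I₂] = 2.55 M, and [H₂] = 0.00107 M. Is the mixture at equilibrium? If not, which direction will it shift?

no; Q < K, reaction proceeds forward

Q_c = [H₂]·[I₂] / [HI]² = (0.00107)·(2.55) / (1.77)² = 8.71e-4
Q_c = 8.71e-4 < K_c = 0.0128: net forward reaction.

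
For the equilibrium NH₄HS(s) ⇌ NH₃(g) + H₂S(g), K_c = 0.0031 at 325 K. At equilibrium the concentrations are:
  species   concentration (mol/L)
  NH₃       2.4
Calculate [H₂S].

[H₂S] = 0.0013 mol/L

(NH₄HS is a pure solid — omitted from K_c.)
At equilibrium, K_c = [NH₃]·[H₂S] = 0.0031.
(2.4)·([H₂S]) = 0.0031
[H₂S] = 0.00129 = 0.0013 mol/L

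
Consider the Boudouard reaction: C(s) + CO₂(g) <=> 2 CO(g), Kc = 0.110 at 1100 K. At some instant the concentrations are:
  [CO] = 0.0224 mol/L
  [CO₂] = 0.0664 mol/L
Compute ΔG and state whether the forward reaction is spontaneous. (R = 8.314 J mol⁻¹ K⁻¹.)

(C is a pure solid — omitted from Qc.)
Qc = [CO]² / [CO₂] = (0.0224)² / (0.0664) = 0.00756
ΔG = RT ln(Qc/Kc) = (8.314 J mol⁻¹ K⁻¹)(1100 K) × ln(0.00756/0.110)
   = (9.145 kJ/mol)(-2.678) = -24.5 kJ/mol
ΔG < 0, so the forward reaction is spontaneous (proceeds forward).

ΔG = -24.5 kJ/mol; the forward reaction is spontaneous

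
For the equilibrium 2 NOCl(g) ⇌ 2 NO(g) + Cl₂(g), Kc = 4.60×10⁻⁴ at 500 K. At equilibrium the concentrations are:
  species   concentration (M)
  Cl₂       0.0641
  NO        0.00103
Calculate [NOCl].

At equilibrium, Kc = [NO]²·[Cl₂] / [NOCl]² = 4.60×10⁻⁴.
(0.00103)²·(0.0641) / ([NOCl])² = 4.60×10⁻⁴
[NOCl]² = 1.48×10⁻⁴ ⇒ [NOCl] = 0.0122 M

[NOCl] = 0.0122 M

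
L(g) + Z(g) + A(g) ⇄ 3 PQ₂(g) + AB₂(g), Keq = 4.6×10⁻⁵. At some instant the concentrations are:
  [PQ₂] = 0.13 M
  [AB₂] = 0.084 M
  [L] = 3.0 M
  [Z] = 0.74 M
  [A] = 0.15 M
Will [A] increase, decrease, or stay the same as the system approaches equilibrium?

increase

Q = [PQ₂]³·[AB₂] / ([L]·[Z]·[A]) = (0.13)³·(0.084) / ((3.0)·(0.74)·(0.15)) = 5.5×10⁻⁴
Q = 5.5×10⁻⁴ > Keq = 4.6×10⁻⁵: net reverse reaction.
A is a reactant, so it increases.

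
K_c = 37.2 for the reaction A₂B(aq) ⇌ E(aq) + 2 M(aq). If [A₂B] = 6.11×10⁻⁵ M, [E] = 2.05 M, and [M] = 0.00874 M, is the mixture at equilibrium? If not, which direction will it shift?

no; Q < K, reaction proceeds forward

Q_c = [E]·[M]² / [A₂B] = (2.05)·(0.00874)² / (6.11×10⁻⁵) = 2.56
Q_c = 2.56 < K_c = 37.2: net forward reaction.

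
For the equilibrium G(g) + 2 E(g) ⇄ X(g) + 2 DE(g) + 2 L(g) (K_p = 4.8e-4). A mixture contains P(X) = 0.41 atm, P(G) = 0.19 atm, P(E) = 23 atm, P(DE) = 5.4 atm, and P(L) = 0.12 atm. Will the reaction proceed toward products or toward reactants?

Q_p = P(X)·P(DE)²·P(L)² / (P(G)·P(E)²) = (0.41)·(5.4)²·(0.12)² / ((0.19)·(23)²) = 0.0017
Q_p = 0.0017 > K_p = 4.8e-4, so the reverse reaction proceeds.

toward reactants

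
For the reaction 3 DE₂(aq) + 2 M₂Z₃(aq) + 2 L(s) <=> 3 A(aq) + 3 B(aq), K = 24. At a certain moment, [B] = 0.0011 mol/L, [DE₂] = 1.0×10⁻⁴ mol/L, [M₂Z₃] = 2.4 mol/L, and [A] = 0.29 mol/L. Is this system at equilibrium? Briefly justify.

no; Q < K, reaction proceeds forward

(L is a pure solid — omitted from Q.)
Q = [A]³·[B]³ / ([DE₂]³·[M₂Z₃]²) = (0.29)³·(0.0011)³ / ((1.0×10⁻⁴)³·(2.4)²) = 5.6
Q = 5.6 < K = 24: net forward reaction.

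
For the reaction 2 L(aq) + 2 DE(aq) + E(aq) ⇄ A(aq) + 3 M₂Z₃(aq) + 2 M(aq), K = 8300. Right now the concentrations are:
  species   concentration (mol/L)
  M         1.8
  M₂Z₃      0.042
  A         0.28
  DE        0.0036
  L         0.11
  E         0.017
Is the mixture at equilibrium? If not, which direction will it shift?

no; Q > K, reaction proceeds in reverse

Q = [A]·[M₂Z₃]³·[M]² / ([L]²·[DE]²·[E]) = (0.28)·(0.042)³·(1.8)² / ((0.11)²·(0.0036)²·(0.017)) = 25000
Q = 25000 > K = 8300: net reverse reaction.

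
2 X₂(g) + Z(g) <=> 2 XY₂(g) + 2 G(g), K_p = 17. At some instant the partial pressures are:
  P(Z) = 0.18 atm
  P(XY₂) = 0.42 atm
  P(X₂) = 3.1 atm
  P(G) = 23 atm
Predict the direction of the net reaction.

reverse (toward reactants)

Q_p = P(XY₂)²·P(G)² / (P(X₂)²·P(Z)) = (0.42)²·(23)² / ((3.1)²·(0.18)) = 54
Q_p = 54 > K_p = 17, so the reverse reaction proceeds.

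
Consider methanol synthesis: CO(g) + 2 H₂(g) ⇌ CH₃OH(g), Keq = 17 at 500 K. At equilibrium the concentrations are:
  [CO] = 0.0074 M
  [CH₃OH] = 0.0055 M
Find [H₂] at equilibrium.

[H₂] = 0.21 M

At equilibrium, Keq = [CH₃OH] / ([CO]·[H₂]²) = 17.
(0.0055) / ((0.0074)·([H₂])²) = 17
[H₂]² = 0.0437 ⇒ [H₂] = 0.21 M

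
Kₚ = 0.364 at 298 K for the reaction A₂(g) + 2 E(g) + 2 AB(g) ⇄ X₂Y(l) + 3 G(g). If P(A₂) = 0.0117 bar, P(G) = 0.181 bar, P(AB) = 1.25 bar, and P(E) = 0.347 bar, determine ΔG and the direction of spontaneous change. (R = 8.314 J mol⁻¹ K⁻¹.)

(X₂Y is a pure liquid — omitted from Qₚ.)
Qₚ = P(G)³ / (P(A₂)·P(E)²·P(AB)²) = (0.181)³ / ((0.0117)·(0.347)²·(1.25)²) = 2.69
ΔG = RT ln(Qₚ/Kₚ) = (8.314 J mol⁻¹ K⁻¹)(298 K) × ln(2.69/0.364)
   = (2.478 kJ/mol)(2.000) = 4.96 kJ/mol
ΔG > 0, so the forward reaction is non-spontaneous (proceeds in reverse).

ΔG = 4.96 kJ/mol; the forward reaction is non-spontaneous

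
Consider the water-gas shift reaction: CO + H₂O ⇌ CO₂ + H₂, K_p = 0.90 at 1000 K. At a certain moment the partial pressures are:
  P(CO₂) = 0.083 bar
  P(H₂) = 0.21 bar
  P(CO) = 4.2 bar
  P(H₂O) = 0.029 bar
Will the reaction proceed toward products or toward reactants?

forward (toward products)

Q_p = P(CO₂)·P(H₂) / (P(CO)·P(H₂O)) = (0.083)·(0.21) / ((4.2)·(0.029)) = 0.14
Q_p = 0.14 < K_p = 0.90, so the forward reaction proceeds.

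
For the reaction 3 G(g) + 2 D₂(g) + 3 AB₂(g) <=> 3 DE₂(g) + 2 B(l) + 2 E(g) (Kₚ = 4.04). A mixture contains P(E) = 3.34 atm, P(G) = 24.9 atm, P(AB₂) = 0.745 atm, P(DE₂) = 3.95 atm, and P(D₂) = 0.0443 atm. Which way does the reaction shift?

reverse (toward reactants)

(B is a pure liquid — omitted from Qₚ.)
Qₚ = P(DE₂)³·P(E)² / (P(G)³·P(D₂)²·P(AB₂)³) = (3.95)³·(3.34)² / ((24.9)³·(0.0443)²·(0.745)³) = 54.9
Qₚ = 54.9 > Kₚ = 4.04, so the reverse reaction proceeds.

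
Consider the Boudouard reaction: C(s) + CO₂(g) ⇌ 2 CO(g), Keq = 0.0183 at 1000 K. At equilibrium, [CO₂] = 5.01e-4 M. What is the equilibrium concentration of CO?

[CO] = 0.00303 M

(C is a pure solid — omitted from Keq.)
At equilibrium, Keq = [CO]² / [CO₂] = 0.0183.
([CO])² / (5.01e-4) = 0.0183
[CO]² = 9.17e-6 ⇒ [CO] = 0.00303 M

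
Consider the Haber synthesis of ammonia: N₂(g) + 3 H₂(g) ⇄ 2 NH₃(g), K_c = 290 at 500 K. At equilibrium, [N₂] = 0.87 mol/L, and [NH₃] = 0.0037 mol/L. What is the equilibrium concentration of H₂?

[H₂] = 0.0038 mol/L

At equilibrium, K_c = [NH₃]² / ([N₂]·[H₂]³) = 290.
(0.0037)² / ((0.87)·([H₂])³) = 290
[H₂]³ = 5.43×10⁻⁸ ⇒ [H₂] = 0.0038 mol/L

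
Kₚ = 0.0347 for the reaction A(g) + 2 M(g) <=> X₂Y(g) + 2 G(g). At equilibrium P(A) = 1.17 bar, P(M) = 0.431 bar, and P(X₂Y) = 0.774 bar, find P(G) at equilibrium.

P(G) = 0.0987 bar

At equilibrium, Kₚ = P(X₂Y)·P(G)² / (P(A)·P(M)²) = 0.0347.
(0.774)·(P(G))² / ((1.17)·(0.431)²) = 0.0347
P(G)² = 0.00974 ⇒ P(G) = 0.0987 bar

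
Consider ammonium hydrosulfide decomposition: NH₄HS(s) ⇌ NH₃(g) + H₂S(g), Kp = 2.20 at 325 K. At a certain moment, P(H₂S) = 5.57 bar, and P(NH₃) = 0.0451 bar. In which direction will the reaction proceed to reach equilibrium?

toward products

(NH₄HS is a pure solid — omitted from Qp.)
Qp = P(NH₃)·P(H₂S) = (0.0451)·(5.57) = 0.251
Qp = 0.251 < Kp = 2.20, so the forward reaction proceeds.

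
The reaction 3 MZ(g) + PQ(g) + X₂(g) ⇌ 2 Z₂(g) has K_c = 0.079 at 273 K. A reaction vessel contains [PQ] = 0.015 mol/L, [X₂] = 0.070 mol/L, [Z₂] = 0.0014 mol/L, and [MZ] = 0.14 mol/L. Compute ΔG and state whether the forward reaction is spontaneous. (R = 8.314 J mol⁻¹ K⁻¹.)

ΔG = 4.89 kJ/mol; the forward reaction is non-spontaneous

Q_c = [Z₂]² / ([MZ]³·[PQ]·[X₂]) = (0.0014)² / ((0.14)³·(0.015)·(0.070)) = 0.680
ΔG = RT ln(Q_c/K_c) = (8.314 J mol⁻¹ K⁻¹)(273 K) × ln(0.680/0.079)
   = (2.270 kJ/mol)(2.153) = 4.89 kJ/mol
ΔG > 0, so the forward reaction is non-spontaneous (proceeds in reverse).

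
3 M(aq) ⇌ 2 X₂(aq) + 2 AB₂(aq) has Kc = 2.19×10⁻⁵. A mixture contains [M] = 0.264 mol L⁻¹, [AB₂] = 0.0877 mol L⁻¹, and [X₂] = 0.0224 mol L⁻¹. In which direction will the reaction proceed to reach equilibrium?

reverse (toward reactants)

Qc = [X₂]²·[AB₂]² / [M]³ = (0.0224)²·(0.0877)² / (0.264)³ = 2.10×10⁻⁴
Qc = 2.10×10⁻⁴ > Kc = 2.19×10⁻⁵, so the reverse reaction proceeds.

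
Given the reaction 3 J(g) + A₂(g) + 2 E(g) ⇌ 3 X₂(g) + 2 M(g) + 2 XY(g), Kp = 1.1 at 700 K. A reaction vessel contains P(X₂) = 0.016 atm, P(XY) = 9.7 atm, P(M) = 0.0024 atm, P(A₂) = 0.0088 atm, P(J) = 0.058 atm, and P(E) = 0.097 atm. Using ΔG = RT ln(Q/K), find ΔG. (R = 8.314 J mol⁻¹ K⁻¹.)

Qp = P(X₂)³·P(M)²·P(XY)² / (P(J)³·P(A₂)·P(E)²) = (0.016)³·(0.0024)²·(9.7)² / ((0.058)³·(0.0088)·(0.097)²) = 0.137
ΔG = RT ln(Qp/Kp) = (8.314 J mol⁻¹ K⁻¹)(700 K) × ln(0.137/1.1)
   = (5.820 kJ/mol)(-2.083) = -12.1 kJ/mol
ΔG < 0, so the forward reaction is spontaneous (proceeds forward).

ΔG = -12.1 kJ/mol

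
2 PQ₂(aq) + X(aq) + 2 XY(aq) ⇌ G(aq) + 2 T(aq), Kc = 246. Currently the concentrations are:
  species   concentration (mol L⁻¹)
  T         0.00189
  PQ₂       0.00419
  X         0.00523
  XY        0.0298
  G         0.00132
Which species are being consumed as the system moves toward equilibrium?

PQ₂, X, XY (reactants)

Qc = [G]·[T]² / ([PQ₂]²·[X]·[XY]²) = (0.00132)·(0.00189)² / ((0.00419)²·(0.00523)·(0.0298)²) = 57.8
Qc = 57.8 < Kc = 246: net forward reaction.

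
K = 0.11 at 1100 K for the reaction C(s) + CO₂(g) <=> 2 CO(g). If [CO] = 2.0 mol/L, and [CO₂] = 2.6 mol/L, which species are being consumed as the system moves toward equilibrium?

(C is a pure solid — omitted from Q.)
Q = [CO]² / [CO₂] = (2.0)² / (2.6) = 1.5
Q = 1.5 > K = 0.11: net reverse reaction.

CO (products)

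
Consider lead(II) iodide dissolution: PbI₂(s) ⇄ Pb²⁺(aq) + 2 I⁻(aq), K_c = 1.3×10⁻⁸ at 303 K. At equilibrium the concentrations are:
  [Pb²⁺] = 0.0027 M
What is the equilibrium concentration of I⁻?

[I⁻] = 0.0022 M

(PbI₂ is a pure solid — omitted from K_c.)
At equilibrium, K_c = [Pb²⁺]·[I⁻]² = 1.3×10⁻⁸.
(0.0027)·([I⁻])² = 1.3×10⁻⁸
[I⁻]² = 4.81×10⁻⁶ ⇒ [I⁻] = 0.0022 M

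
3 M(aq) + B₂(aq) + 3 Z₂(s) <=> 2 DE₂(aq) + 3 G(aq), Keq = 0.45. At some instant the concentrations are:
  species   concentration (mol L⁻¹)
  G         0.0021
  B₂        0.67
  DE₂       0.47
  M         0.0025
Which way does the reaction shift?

in the forward direction

(Z₂ is a pure solid — omitted from Q.)
Q = [DE₂]²·[G]³ / ([M]³·[B₂]) = (0.47)²·(0.0021)³ / ((0.0025)³·(0.67)) = 0.20
Q = 0.20 < Keq = 0.45, so the forward reaction proceeds.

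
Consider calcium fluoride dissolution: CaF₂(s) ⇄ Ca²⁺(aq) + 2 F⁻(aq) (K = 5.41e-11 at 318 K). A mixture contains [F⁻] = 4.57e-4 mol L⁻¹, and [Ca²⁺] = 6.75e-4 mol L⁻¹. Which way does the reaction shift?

(CaF₂ is a pure solid — omitted from Q.)
Q = [Ca²⁺]·[F⁻]² = (6.75e-4)·(4.57e-4)² = 1.41e-10
Q = 1.41e-10 > K = 5.41e-11, so the reverse reaction proceeds.

reverse (toward reactants)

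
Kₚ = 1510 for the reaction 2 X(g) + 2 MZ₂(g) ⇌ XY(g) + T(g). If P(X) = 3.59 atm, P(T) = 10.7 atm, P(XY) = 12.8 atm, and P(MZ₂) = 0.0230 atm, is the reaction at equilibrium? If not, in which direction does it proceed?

Qₚ = P(XY)·P(T) / (P(X)²·P(MZ₂)²) = (12.8)·(10.7) / ((3.59)²·(0.0230)²) = 20100
Qₚ = 20100 > Kₚ = 1510, so the reverse reaction proceeds.

toward reactants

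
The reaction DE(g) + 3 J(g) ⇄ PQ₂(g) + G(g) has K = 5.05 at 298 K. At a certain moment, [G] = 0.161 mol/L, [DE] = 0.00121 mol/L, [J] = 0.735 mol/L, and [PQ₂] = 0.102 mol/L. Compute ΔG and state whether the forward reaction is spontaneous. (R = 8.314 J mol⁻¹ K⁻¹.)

ΔG = 4.74 kJ/mol; the forward reaction is non-spontaneous

Q = [PQ₂]·[G] / ([DE]·[J]³) = (0.102)·(0.161) / ((0.00121)·(0.735)³) = 34.2
ΔG = RT ln(Q/K) = (8.314 J mol⁻¹ K⁻¹)(298 K) × ln(34.2/5.05)
   = (2.478 kJ/mol)(1.913) = 4.74 kJ/mol
ΔG > 0, so the forward reaction is non-spontaneous (proceeds in reverse).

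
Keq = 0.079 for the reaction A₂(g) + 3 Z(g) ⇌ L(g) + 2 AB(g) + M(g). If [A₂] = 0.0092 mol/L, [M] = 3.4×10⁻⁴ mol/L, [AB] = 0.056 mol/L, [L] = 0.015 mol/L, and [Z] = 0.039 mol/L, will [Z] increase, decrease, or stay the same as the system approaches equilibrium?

decrease

Q = [L]·[AB]²·[M] / ([A₂]·[Z]³) = (0.015)·(0.056)²·(3.4×10⁻⁴) / ((0.0092)·(0.039)³) = 0.029
Q = 0.029 < Keq = 0.079: net forward reaction.
Z is a reactant, so it decreases.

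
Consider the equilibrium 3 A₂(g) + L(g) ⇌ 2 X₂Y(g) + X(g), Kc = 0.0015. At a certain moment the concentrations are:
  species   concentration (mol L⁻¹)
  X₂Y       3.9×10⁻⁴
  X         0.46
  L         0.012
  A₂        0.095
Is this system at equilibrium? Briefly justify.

Qc = [X₂Y]²·[X] / ([A₂]³·[L]) = (3.9×10⁻⁴)²·(0.46) / ((0.095)³·(0.012)) = 0.0068
Qc = 0.0068 > Kc = 0.0015: net reverse reaction.

no; Q > K, reaction proceeds in reverse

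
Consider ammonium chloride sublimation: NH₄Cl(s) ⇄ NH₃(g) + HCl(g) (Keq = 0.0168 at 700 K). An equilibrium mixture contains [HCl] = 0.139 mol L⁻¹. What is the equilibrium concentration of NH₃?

[NH₃] = 0.121 mol L⁻¹

(NH₄Cl is a pure solid — omitted from Keq.)
At equilibrium, Keq = [NH₃]·[HCl] = 0.0168.
([NH₃])·(0.139) = 0.0168
[NH₃] = 0.121 mol L⁻¹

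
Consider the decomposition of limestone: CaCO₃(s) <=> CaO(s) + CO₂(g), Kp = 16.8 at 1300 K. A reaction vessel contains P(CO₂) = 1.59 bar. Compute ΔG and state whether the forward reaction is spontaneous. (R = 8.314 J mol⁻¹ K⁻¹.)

ΔG = -25.5 kJ/mol; the forward reaction is spontaneous

(CaCO₃, CaO are pure solids — omitted from Qp.)
Qp = P(CO₂) = 1.59
ΔG = RT ln(Qp/Kp) = (8.314 J mol⁻¹ K⁻¹)(1300 K) × ln(1.59/16.8)
   = (10.81 kJ/mol)(-2.358) = -25.5 kJ/mol
ΔG < 0, so the forward reaction is spontaneous (proceeds forward).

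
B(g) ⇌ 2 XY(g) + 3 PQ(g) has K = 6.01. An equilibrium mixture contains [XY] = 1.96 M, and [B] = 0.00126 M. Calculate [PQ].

[PQ] = 0.125 M

At equilibrium, K = [XY]²·[PQ]³ / [B] = 6.01.
(1.96)²·([PQ])³ / (0.00126) = 6.01
[PQ]³ = 0.00197 ⇒ [PQ] = 0.125 M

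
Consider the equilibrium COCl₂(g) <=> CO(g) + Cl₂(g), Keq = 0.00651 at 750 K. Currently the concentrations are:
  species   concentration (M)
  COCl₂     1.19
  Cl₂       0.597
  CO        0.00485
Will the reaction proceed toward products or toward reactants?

Q = [CO]·[Cl₂] / [COCl₂] = (0.00485)·(0.597) / (1.19) = 0.00243
Q = 0.00243 < Keq = 0.00651, so the forward reaction proceeds.

forward (toward products)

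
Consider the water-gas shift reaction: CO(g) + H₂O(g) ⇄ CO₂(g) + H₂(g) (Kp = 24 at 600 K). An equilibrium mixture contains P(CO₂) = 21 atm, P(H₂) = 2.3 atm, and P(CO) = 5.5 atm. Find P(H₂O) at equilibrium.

At equilibrium, Kp = P(CO₂)·P(H₂) / (P(CO)·P(H₂O)) = 24.
(21)·(2.3) / ((5.5)·(P(H₂O))) = 24
P(H₂O) = 0.366 = 0.37 atm

P(H₂O) = 0.37 atm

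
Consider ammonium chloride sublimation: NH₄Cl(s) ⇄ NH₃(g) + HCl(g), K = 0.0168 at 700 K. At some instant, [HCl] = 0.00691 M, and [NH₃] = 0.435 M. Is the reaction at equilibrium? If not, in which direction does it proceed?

toward products

(NH₄Cl is a pure solid — omitted from Q.)
Q = [NH₃]·[HCl] = (0.435)·(0.00691) = 0.00301
Q = 0.00301 < K = 0.0168, so the forward reaction proceeds.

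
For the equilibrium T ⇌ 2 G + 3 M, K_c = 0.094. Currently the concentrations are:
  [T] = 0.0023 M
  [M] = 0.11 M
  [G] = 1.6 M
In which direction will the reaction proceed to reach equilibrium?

to the left

Q_c = [G]²·[M]³ / [T] = (1.6)²·(0.11)³ / (0.0023) = 1.5
Q_c = 1.5 > K_c = 0.094, so the reverse reaction proceeds.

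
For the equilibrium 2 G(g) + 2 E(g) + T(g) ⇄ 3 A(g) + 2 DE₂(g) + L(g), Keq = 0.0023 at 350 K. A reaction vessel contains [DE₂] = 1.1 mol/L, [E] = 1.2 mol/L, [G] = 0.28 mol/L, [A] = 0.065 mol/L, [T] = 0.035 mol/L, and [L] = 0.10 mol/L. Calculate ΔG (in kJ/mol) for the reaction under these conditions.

Q = [A]³·[DE₂]²·[L] / ([G]²·[E]²·[T]) = (0.065)³·(1.1)²·(0.10) / ((0.28)²·(1.2)²·(0.035)) = 0.00841
ΔG = RT ln(Q/Keq) = (8.314 J mol⁻¹ K⁻¹)(350 K) × ln(0.00841/0.0023)
   = (2.910 kJ/mol)(1.297) = 3.77 kJ/mol
ΔG > 0, so the forward reaction is non-spontaneous (proceeds in reverse).

ΔG = 3.77 kJ/mol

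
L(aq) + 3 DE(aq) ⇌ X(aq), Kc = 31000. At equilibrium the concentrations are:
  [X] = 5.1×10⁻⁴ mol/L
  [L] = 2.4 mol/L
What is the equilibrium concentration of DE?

[DE] = 0.0019 mol/L

At equilibrium, Kc = [X] / ([L]·[DE]³) = 31000.
(5.1×10⁻⁴) / ((2.4)·([DE])³) = 31000
[DE]³ = 6.85×10⁻⁹ ⇒ [DE] = 0.0019 mol/L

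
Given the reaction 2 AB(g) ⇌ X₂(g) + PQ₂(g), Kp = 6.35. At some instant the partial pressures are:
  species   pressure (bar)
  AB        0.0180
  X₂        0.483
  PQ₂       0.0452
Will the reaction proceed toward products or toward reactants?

Qp = P(X₂)·P(PQ₂) / P(AB)² = (0.483)·(0.0452) / (0.0180)² = 67.4
Qp = 67.4 > Kp = 6.35, so the reverse reaction proceeds.

reverse (toward reactants)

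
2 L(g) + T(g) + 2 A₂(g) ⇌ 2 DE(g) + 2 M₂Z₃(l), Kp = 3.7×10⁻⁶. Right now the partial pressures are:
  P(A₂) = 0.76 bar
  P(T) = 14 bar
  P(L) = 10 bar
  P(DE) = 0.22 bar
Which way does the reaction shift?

(M₂Z₃ is a pure liquid — omitted from Qp.)
Qp = P(DE)² / (P(L)²·P(T)·P(A₂)²) = (0.22)² / ((10)²·(14)·(0.76)²) = 6.0×10⁻⁵
Qp = 6.0×10⁻⁵ > Kp = 3.7×10⁻⁶, so the reverse reaction proceeds.

toward reactants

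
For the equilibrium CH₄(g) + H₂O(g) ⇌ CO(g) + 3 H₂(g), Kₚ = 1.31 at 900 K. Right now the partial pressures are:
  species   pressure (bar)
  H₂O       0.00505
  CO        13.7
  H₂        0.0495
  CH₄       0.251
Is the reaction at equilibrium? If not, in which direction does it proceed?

Qₚ = P(CO)·P(H₂)³ / (P(CH₄)·P(H₂O)) = (13.7)·(0.0495)³ / ((0.251)·(0.00505)) = 1.31
Qₚ = 1.31 = Kₚ, so the system is already at equilibrium.

neither direction; the system is at equilibrium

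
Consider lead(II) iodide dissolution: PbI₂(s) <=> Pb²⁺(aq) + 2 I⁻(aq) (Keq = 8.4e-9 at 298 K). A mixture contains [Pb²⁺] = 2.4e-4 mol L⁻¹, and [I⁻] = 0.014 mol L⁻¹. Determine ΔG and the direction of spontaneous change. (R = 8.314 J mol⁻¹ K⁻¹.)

ΔG = 4.27 kJ/mol; the forward reaction is non-spontaneous

(PbI₂ is a pure solid — omitted from Q.)
Q = [Pb²⁺]·[I⁻]² = (2.4e-4)·(0.014)² = 4.70e-8
ΔG = RT ln(Q/Keq) = (8.314 J mol⁻¹ K⁻¹)(298 K) × ln(4.70e-8/8.4e-9)
   = (2.478 kJ/mol)(1.722) = 4.27 kJ/mol
ΔG > 0, so the forward reaction is non-spontaneous (proceeds in reverse).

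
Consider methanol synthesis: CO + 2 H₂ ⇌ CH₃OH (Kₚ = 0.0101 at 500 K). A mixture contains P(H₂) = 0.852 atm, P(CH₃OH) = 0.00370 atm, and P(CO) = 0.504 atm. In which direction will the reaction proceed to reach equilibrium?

Qₚ = P(CH₃OH) / (P(CO)·P(H₂)²) = (0.00370) / ((0.504)·(0.852)²) = 0.0101
Qₚ = 0.0101 = Kₚ, so the system is already at equilibrium.

neither direction; the system is at equilibrium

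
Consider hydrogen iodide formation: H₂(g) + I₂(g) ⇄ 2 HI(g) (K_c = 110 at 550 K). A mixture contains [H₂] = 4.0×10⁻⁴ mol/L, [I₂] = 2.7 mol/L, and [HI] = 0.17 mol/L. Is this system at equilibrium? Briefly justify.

no; Q < K, reaction proceeds forward

Q_c = [HI]² / ([H₂]·[I₂]) = (0.17)² / ((4.0×10⁻⁴)·(2.7)) = 27
Q_c = 27 < K_c = 110: net forward reaction.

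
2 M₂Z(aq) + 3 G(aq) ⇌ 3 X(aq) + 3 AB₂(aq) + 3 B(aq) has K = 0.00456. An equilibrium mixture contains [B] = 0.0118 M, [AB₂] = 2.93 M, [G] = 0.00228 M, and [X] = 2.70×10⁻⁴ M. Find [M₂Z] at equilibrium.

At equilibrium, K = [X]³·[AB₂]³·[B]³ / ([M₂Z]²·[G]³) = 0.00456.
(2.70×10⁻⁴)³·(2.93)³·(0.0118)³ / (([M₂Z])²·(0.00228)³) = 0.00456
[M₂Z]² = 1.51×10⁻⁵ ⇒ [M₂Z] = 0.00388 M

[M₂Z] = 0.00388 M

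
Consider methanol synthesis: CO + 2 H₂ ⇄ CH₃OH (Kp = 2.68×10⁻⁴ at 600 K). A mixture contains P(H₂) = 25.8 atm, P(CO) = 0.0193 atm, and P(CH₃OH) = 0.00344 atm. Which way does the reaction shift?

neither direction; the system is at equilibrium

Qp = P(CH₃OH) / (P(CO)·P(H₂)²) = (0.00344) / ((0.0193)·(25.8)²) = 2.68×10⁻⁴
Qp = 2.68×10⁻⁴ = Kp, so the system is already at equilibrium.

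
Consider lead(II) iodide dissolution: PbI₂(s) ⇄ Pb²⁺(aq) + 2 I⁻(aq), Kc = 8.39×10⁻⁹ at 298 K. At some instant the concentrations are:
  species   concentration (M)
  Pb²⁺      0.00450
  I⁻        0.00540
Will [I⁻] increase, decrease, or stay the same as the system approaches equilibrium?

(PbI₂ is a pure solid — omitted from Qc.)
Qc = [Pb²⁺]·[I⁻]² = (0.00450)·(0.00540)² = 1.31×10⁻⁷
Qc = 1.31×10⁻⁷ > Kc = 8.39×10⁻⁹: net reverse reaction.
I⁻ is a product, so it decreases.

decrease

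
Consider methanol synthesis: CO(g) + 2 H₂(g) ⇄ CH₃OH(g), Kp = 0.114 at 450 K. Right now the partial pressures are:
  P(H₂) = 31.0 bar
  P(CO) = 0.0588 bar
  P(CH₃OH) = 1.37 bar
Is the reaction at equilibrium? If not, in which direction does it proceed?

forward (toward products)

Qp = P(CH₃OH) / (P(CO)·P(H₂)²) = (1.37) / ((0.0588)·(31.0)²) = 0.0242
Qp = 0.0242 < Kp = 0.114, so the forward reaction proceeds.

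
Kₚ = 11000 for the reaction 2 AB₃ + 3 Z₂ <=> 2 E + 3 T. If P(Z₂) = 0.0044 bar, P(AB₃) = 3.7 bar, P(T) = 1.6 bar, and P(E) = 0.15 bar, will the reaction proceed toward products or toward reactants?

Qₚ = P(E)²·P(T)³ / (P(AB₃)²·P(Z₂)³) = (0.15)²·(1.6)³ / ((3.7)²·(0.0044)³) = 79000
Qₚ = 79000 > Kₚ = 11000, so the reverse reaction proceeds.

reverse (toward reactants)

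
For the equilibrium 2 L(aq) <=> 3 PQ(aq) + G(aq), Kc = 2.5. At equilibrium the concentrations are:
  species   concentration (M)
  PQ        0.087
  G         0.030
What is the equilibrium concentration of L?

[L] = 0.0028 M

At equilibrium, Kc = [PQ]³·[G] / [L]² = 2.5.
(0.087)³·(0.030) / ([L])² = 2.5
[L]² = 7.90×10⁻⁶ ⇒ [L] = 0.0028 M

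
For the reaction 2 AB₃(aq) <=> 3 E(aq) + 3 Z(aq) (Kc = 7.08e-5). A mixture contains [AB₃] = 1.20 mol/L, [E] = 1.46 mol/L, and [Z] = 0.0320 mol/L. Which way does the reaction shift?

neither direction; the system is at equilibrium

Qc = [E]³·[Z]³ / [AB₃]² = (1.46)³·(0.0320)³ / (1.20)² = 7.08e-5
Qc = 7.08e-5 = Kc, so the system is already at equilibrium.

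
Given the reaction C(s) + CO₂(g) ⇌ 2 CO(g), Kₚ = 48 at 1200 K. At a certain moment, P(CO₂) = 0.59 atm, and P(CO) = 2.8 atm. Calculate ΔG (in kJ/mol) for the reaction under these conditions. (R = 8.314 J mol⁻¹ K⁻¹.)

ΔG = -12.8 kJ/mol

(C is a pure solid — omitted from Qₚ.)
Qₚ = P(CO)² / P(CO₂) = (2.8)² / (0.59) = 13.3
ΔG = RT ln(Qₚ/Kₚ) = (8.314 J mol⁻¹ K⁻¹)(1200 K) × ln(13.3/48)
   = (9.977 kJ/mol)(-1.283) = -12.8 kJ/mol
ΔG < 0, so the forward reaction is spontaneous (proceeds forward).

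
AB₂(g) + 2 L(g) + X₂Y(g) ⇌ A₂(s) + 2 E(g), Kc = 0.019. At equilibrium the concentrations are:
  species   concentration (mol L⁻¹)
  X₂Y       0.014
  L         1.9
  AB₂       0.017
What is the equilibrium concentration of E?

(A₂ is a pure solid — omitted from Kc.)
At equilibrium, Kc = [E]² / ([AB₂]·[L]²·[X₂Y]) = 0.019.
([E])² / ((0.017)·(1.9)²·(0.014)) = 0.019
[E]² = 1.63×10⁻⁵ ⇒ [E] = 0.0040 mol L⁻¹

[E] = 0.0040 mol L⁻¹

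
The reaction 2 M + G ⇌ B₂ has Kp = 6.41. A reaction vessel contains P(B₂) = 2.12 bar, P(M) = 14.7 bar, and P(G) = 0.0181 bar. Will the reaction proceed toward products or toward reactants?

Qp = P(B₂) / (P(M)²·P(G)) = (2.12) / ((14.7)²·(0.0181)) = 0.542
Qp = 0.542 < Kp = 6.41, so the forward reaction proceeds.

toward products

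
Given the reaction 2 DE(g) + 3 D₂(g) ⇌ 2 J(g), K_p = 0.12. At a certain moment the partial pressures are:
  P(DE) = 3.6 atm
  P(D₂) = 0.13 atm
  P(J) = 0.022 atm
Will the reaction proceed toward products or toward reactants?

toward products

Q_p = P(J)² / (P(DE)²·P(D₂)³) = (0.022)² / ((3.6)²·(0.13)³) = 0.017
Q_p = 0.017 < K_p = 0.12, so the forward reaction proceeds.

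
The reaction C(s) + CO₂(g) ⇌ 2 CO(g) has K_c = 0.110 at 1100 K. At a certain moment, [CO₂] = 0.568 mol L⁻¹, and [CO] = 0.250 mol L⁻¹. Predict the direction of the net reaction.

no net change (already at equilibrium)

(C is a pure solid — omitted from Q_c.)
Q_c = [CO]² / [CO₂] = (0.250)² / (0.568) = 0.110
Q_c = 0.110 = K_c, so the system is already at equilibrium.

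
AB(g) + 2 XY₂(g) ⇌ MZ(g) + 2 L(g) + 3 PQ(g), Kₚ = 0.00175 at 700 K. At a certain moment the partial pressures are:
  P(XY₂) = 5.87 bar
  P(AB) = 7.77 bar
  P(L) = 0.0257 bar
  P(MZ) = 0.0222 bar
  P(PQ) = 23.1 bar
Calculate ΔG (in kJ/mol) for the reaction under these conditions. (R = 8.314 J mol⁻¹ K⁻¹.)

Qₚ = P(MZ)·P(L)²·P(PQ)³ / (P(AB)·P(XY₂)²) = (0.0222)·(0.0257)²·(23.1)³ / ((7.77)·(5.87)²) = 6.75×10⁻⁴
ΔG = RT ln(Qₚ/Kₚ) = (8.314 J mol⁻¹ K⁻¹)(700 K) × ln(6.75×10⁻⁴/0.00175)
   = (5.820 kJ/mol)(-0.9527) = -5.54 kJ/mol
ΔG < 0, so the forward reaction is spontaneous (proceeds forward).

ΔG = -5.54 kJ/mol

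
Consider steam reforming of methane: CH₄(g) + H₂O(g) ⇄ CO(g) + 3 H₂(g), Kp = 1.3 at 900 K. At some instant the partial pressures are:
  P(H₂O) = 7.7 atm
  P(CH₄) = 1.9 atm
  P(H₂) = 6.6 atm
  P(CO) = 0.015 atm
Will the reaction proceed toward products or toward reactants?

Qp = P(CO)·P(H₂)³ / (P(CH₄)·P(H₂O)) = (0.015)·(6.6)³ / ((1.9)·(7.7)) = 0.29
Qp = 0.29 < Kp = 1.3, so the forward reaction proceeds.

toward products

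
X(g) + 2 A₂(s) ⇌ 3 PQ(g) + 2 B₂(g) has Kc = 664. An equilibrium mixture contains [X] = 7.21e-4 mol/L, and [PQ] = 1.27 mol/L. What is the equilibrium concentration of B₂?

(A₂ is a pure solid — omitted from Kc.)
At equilibrium, Kc = [PQ]³·[B₂]² / [X] = 664.
(1.27)³·([B₂])² / (7.21e-4) = 664
[B₂]² = 0.234 ⇒ [B₂] = 0.483 mol/L

[B₂] = 0.483 mol/L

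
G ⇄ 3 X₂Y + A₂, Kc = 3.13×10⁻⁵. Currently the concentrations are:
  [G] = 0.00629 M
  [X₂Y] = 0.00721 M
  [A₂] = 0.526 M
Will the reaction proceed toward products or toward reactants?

at equilibrium

Qc = [X₂Y]³·[A₂] / [G] = (0.00721)³·(0.526) / (0.00629) = 3.13×10⁻⁵
Qc = 3.13×10⁻⁵ = Kc, so the system is already at equilibrium.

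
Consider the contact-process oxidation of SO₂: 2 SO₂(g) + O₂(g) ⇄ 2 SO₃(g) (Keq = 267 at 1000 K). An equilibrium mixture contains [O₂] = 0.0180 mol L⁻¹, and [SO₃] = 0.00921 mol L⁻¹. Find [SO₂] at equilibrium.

At equilibrium, Keq = [SO₃]² / ([SO₂]²·[O₂]) = 267.
(0.00921)² / (([SO₂])²·(0.0180)) = 267
[SO₂]² = 1.76e-5 ⇒ [SO₂] = 0.00420 mol L⁻¹

[SO₂] = 0.00420 mol L⁻¹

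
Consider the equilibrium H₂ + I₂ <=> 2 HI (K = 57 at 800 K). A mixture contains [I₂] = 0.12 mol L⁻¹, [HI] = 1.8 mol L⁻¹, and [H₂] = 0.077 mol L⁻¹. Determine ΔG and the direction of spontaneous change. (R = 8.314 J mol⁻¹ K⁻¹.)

Q = [HI]² / ([H₂]·[I₂]) = (1.8)² / ((0.077)·(0.12)) = 351
ΔG = RT ln(Q/K) = (8.314 J mol⁻¹ K⁻¹)(800 K) × ln(351/57)
   = (6.651 kJ/mol)(1.818) = 12.1 kJ/mol
ΔG > 0, so the forward reaction is non-spontaneous (proceeds in reverse).

ΔG = 12.1 kJ/mol; the forward reaction is non-spontaneous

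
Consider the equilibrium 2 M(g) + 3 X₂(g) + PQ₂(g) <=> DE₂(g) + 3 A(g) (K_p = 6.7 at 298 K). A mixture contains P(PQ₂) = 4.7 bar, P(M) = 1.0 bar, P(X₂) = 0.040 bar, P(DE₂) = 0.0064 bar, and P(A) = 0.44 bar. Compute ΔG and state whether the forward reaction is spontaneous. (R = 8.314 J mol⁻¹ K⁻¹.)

Q_p = P(DE₂)·P(A)³ / (P(M)²·P(X₂)³·P(PQ₂)) = (0.0064)·(0.44)³ / ((1.0)²·(0.040)³·(4.7)) = 1.81
ΔG = RT ln(Q_p/K_p) = (8.314 J mol⁻¹ K⁻¹)(298 K) × ln(1.81/6.7)
   = (2.478 kJ/mol)(-1.309) = -3.24 kJ/mol
ΔG < 0, so the forward reaction is spontaneous (proceeds forward).

ΔG = -3.24 kJ/mol; the forward reaction is spontaneous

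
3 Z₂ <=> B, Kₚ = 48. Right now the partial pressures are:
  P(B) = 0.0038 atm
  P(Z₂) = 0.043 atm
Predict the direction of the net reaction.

Qₚ = P(B) / P(Z₂)³ = (0.0038) / (0.043)³ = 48
Qₚ = 48 = Kₚ, so the system is already at equilibrium.

at equilibrium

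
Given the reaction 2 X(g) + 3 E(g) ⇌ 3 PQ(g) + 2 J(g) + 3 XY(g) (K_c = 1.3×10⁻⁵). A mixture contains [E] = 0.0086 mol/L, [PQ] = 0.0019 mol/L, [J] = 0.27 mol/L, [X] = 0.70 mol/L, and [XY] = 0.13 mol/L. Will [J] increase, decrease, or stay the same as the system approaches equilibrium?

increase

Q_c = [PQ]³·[J]²·[XY]³ / ([X]²·[E]³) = (0.0019)³·(0.27)²·(0.13)³ / ((0.70)²·(0.0086)³) = 3.5×10⁻⁶
Q_c = 3.5×10⁻⁶ < K_c = 1.3×10⁻⁵: net forward reaction.
J is a product, so it increases.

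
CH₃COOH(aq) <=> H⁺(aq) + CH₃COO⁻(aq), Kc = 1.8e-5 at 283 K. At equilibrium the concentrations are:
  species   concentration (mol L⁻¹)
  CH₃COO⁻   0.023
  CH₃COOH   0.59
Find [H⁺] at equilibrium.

[H⁺] = 4.6e-4 mol L⁻¹

At equilibrium, Kc = [H⁺]·[CH₃COO⁻] / [CH₃COOH] = 1.8e-5.
([H⁺])·(0.023) / (0.59) = 1.8e-5
[H⁺] = 4.62e-4 = 4.6e-4 mol L⁻¹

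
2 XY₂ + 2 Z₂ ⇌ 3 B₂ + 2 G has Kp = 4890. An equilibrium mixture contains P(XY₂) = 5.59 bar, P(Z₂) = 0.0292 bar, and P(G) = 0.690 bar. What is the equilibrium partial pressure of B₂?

At equilibrium, Kp = P(B₂)³·P(G)² / (P(XY₂)²·P(Z₂)²) = 4890.
(P(B₂))³·(0.690)² / ((5.59)²·(0.0292)²) = 4890
P(B₂)³ = 274 ⇒ P(B₂) = 6.49 bar

P(B₂) = 6.49 bar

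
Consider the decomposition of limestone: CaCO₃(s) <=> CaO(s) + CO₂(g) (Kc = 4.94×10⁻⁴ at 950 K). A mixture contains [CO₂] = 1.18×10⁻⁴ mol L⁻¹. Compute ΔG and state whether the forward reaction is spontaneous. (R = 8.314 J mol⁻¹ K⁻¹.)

ΔG = -11.3 kJ/mol; the forward reaction is spontaneous

(CaCO₃, CaO are pure solids — omitted from Qc.)
Qc = [CO₂] = 1.18×10⁻⁴
ΔG = RT ln(Qc/Kc) = (8.314 J mol⁻¹ K⁻¹)(950 K) × ln(1.18×10⁻⁴/4.94×10⁻⁴)
   = (7.898 kJ/mol)(-1.432) = -11.3 kJ/mol
ΔG < 0, so the forward reaction is spontaneous (proceeds forward).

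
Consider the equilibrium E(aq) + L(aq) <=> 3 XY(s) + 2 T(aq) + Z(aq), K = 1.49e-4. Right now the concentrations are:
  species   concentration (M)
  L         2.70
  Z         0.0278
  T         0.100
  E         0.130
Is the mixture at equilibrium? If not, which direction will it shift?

no; Q > K, reaction proceeds in reverse

(XY is a pure solid — omitted from Q.)
Q = [T]²·[Z] / ([E]·[L]) = (0.100)²·(0.0278) / ((0.130)·(2.70)) = 7.92e-4
Q = 7.92e-4 > K = 1.49e-4: net reverse reaction.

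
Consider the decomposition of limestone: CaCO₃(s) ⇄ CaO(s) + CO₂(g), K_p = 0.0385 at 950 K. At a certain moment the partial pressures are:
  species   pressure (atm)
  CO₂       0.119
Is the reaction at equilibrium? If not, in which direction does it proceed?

(CaCO₃, CaO are pure solids — omitted from Q_p.)
Q_p = P(CO₂) = 0.119
Q_p = 0.119 > K_p = 0.0385, so the reverse reaction proceeds.

to the left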